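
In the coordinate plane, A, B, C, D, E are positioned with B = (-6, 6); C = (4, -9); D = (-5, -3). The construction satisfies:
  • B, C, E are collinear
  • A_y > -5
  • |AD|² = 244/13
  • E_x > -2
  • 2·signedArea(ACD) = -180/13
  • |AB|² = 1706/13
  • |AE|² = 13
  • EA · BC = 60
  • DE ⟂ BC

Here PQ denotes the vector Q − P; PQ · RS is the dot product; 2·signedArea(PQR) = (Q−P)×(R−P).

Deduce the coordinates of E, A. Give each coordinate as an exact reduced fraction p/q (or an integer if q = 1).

A = (-11/13, -55/13)
E = (-20/13, -9/13)

1. E_x = -20/13  [B, C, E are collinear ∩ DE ⟂ BC]
2. E_y = -9/13  [B, C, E are collinear ∩ DE ⟂ BC]
   → E = (-20/13, -9/13)
3. A_x = -11/13  [2·signedArea(ACD) = -180/13 ∩ EA · BC = 60]
4. A_y = -55/13  [2·signedArea(ACD) = -180/13 ∩ EA · BC = 60]
   → A = (-11/13, -55/13)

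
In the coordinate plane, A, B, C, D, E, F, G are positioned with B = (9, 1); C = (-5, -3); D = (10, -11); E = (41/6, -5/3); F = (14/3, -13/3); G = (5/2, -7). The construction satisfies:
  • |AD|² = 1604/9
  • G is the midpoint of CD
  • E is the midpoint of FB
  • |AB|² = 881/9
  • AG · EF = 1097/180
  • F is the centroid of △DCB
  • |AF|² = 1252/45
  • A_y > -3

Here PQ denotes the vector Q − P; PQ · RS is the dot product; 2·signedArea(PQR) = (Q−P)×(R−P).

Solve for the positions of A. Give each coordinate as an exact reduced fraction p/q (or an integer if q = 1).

A = (-4/15, -37/15)

1. A_x = -4/15  [line 13/6·x + 8/3·y + 322/45 = 0 ∩ |AD|² = 1604/9]
2. A_y = -37/15  [line 13/6·x + 8/3·y + 322/45 = 0 ∩ |AD|² = 1604/9]
   → A = (-4/15, -37/15)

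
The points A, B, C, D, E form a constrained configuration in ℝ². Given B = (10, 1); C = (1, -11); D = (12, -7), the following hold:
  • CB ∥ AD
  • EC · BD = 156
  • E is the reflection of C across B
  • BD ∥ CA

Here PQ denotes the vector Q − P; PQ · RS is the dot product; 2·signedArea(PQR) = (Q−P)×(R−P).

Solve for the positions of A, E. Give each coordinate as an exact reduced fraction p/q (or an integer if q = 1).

A = (3, -19)
E = (19, 13)

1. A_x = 3  [CB ∥ AD ∩ BD ∥ CA]
2. A_y = -19  [CB ∥ AD ∩ BD ∥ CA]
   → A = (3, -19)
3. E_x = 19  [E is the reflection of C across B]
4. E_y = 13  [E is the reflection of C across B]
   → E = (19, 13)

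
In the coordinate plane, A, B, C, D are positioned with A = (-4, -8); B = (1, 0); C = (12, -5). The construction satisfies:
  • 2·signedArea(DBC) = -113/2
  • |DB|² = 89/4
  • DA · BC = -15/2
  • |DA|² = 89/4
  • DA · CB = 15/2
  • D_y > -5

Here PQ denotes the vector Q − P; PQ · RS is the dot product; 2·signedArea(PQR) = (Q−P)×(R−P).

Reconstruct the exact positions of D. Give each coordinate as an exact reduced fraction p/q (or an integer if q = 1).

D = (-3/2, -4)

1. D_x = -3/2  [2·signedArea(DBC) = -113/2 ∩ DA · CB = 15/2]
2. D_y = -4  [2·signedArea(DBC) = -113/2 ∩ DA · CB = 15/2]
   → D = (-3/2, -4)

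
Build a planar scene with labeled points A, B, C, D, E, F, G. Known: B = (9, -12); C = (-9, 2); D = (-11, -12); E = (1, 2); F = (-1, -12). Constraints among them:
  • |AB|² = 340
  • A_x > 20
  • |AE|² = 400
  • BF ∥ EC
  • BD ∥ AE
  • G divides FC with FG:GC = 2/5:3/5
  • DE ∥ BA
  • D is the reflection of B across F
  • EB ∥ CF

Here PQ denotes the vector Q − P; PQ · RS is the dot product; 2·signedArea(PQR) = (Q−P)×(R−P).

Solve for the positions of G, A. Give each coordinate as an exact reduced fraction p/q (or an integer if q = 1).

1. G_x = -21/5  [G divides FC with FG:GC = 2/5:3/5]
2. G_y = -32/5  [G divides FC with FG:GC = 2/5:3/5]
   → G = (-21/5, -32/5)
3. A_x = 21  [BD ∥ AE ∩ DE ∥ BA]
4. A_y = 2  [BD ∥ AE ∩ DE ∥ BA]
   → A = (21, 2)

A = (21, 2)
G = (-21/5, -32/5)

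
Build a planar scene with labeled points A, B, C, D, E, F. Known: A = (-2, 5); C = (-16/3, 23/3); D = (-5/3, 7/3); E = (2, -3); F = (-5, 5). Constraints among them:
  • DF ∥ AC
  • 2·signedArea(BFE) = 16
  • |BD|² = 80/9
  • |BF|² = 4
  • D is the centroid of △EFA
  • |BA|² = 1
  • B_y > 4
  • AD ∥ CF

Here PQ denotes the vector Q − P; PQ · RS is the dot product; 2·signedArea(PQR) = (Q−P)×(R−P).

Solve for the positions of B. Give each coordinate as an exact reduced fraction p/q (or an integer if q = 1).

1. B_x = -3  [line 8·x + 7·y + -11 = 0 ∩ |BD|² = 80/9]
2. B_y = 5  [line 8·x + 7·y + -11 = 0 ∩ |BD|² = 80/9]
   → B = (-3, 5)

B = (-3, 5)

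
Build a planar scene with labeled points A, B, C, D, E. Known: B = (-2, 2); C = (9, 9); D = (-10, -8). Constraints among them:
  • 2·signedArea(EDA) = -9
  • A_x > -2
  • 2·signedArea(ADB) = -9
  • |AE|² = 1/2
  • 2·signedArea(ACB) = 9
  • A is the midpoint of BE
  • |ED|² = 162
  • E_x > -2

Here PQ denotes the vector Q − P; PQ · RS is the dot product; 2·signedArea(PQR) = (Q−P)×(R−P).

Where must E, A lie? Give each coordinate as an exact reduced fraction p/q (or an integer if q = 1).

A = (-3/2, 3/2)
E = (-1, 1)

1. A_x = -3/2  [2·signedArea(ACB) = 9 ∩ 2·signedArea(ADB) = -9]
2. A_y = 3/2  [2·signedArea(ACB) = 9 ∩ 2·signedArea(ADB) = -9]
   → A = (-3/2, 3/2)
3. E_x = -1  [2·signedArea(EDA) = -9 ∩ A is the midpoint of BE]
4. E_y = 1  [2·signedArea(EDA) = -9 ∩ A is the midpoint of BE]
   → E = (-1, 1)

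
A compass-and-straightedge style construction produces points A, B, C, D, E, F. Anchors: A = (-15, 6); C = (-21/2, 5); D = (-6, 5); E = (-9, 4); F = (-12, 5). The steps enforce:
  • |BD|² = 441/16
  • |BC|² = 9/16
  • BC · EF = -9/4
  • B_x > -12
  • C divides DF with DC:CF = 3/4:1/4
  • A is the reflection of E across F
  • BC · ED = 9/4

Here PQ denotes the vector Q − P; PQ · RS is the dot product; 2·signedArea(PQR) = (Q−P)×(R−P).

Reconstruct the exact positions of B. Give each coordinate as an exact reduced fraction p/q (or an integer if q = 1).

B = (-45/4, 5)

1. B_x = -45/4  [BC · ED = 9/4 ∩ BC · EF = -9/4]
2. B_y = 5  [BC · ED = 9/4 ∩ BC · EF = -9/4]
   → B = (-45/4, 5)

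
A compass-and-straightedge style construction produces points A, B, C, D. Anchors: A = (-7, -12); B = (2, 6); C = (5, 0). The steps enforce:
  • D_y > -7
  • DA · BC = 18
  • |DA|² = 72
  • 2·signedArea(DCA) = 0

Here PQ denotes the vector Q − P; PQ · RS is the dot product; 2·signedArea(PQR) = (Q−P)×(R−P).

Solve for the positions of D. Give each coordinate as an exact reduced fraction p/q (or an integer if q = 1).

D = (-1, -6)

1. D_x = -1  [2·signedArea(DCA) = 0 ∩ DA · BC = 18]
2. D_y = -6  [2·signedArea(DCA) = 0 ∩ DA · BC = 18]
   → D = (-1, -6)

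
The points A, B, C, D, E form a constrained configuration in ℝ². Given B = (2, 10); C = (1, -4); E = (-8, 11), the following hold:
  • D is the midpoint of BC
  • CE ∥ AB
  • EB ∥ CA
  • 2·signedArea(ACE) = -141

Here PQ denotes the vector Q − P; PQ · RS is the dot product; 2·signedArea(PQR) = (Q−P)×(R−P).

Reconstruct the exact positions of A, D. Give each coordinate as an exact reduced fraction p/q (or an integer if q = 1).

1. A_x = 11  [CE ∥ AB ∩ EB ∥ CA]
2. A_y = -5  [CE ∥ AB ∩ EB ∥ CA]
   → A = (11, -5)
3. D_x = 3/2  [D is the midpoint of BC]
4. D_y = 3  [D is the midpoint of BC]
   → D = (3/2, 3)

A = (11, -5)
D = (3/2, 3)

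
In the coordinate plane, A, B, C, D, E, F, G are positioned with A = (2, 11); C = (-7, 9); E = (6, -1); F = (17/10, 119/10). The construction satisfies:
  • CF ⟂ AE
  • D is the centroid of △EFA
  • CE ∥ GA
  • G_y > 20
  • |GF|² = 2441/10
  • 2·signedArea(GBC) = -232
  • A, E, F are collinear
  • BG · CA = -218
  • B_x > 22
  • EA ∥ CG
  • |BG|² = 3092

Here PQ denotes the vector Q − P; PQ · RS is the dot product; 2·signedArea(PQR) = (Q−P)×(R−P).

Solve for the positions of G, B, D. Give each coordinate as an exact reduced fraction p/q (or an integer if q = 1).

B = (23, -23)
D = (97/30, 73/10)
G = (-11, 21)

1. G_x = -11  [CE ∥ GA ∩ EA ∥ CG]
2. G_y = 21  [CE ∥ GA ∩ EA ∥ CG]
   → G = (-11, 21)
3. B_x = 23  [BG · CA = -218 ∩ 2·signedArea(GBC) = -232]
4. B_y = -23  [BG · CA = -218 ∩ 2·signedArea(GBC) = -232]
   → B = (23, -23)
5. D_x = 97/30  [D is the centroid of △EFA]
6. D_y = 73/10  [D is the centroid of △EFA]
   → D = (97/30, 73/10)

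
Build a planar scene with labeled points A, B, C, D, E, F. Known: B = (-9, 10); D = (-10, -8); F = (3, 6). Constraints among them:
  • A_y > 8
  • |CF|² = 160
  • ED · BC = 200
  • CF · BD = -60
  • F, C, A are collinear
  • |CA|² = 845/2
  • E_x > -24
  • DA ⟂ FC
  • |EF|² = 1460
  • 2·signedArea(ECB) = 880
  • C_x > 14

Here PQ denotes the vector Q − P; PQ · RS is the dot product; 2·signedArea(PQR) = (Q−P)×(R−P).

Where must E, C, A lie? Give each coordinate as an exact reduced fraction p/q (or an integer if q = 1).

A = (-9/2, 17/2)
C = (15, 2)
E = (-23, -22)

1. C_x = 15  [line 1·x + 18·y + -51 = 0 ∩ |CF|² = 160]
2. C_y = 2  [line 1·x + 18·y + -51 = 0 ∩ |CF|² = 160]
   → C = (15, 2)
3. A_x = -9/2  [F, C, A are collinear ∩ DA ⟂ FC]
4. A_y = 17/2  [F, C, A are collinear ∩ DA ⟂ FC]
   → A = (-9/2, 17/2)
5. E_x = -23  [ED · BC = 200 ∩ 2·signedArea(ECB) = 880]
6. E_y = -22  [ED · BC = 200 ∩ 2·signedArea(ECB) = 880]
   → E = (-23, -22)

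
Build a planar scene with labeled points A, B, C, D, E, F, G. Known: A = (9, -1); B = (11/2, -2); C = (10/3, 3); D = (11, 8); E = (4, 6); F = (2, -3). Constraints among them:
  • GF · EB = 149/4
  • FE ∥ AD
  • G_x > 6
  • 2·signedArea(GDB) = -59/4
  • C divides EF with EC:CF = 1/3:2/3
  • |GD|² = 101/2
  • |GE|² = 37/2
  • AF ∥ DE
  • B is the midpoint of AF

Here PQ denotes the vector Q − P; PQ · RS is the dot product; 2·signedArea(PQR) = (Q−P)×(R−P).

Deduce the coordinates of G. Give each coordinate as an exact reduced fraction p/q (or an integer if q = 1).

G = (13/2, 5/2)

1. G_x = 13/2  [2·signedArea(GDB) = -59/4 ∩ GF · EB = 149/4]
2. G_y = 5/2  [2·signedArea(GDB) = -59/4 ∩ GF · EB = 149/4]
   → G = (13/2, 5/2)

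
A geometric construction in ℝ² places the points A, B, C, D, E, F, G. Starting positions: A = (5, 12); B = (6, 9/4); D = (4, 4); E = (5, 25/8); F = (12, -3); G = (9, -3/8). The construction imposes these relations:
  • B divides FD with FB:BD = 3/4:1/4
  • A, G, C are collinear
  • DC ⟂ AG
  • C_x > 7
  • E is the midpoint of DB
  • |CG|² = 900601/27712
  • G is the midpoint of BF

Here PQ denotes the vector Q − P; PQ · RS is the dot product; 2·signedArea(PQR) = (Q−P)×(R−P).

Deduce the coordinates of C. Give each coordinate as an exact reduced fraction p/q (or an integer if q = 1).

1. C_x = 15689/2165  [A, G, C are collinear ∩ DC ⟂ AG]
2. C_y = 10932/2165  [A, G, C are collinear ∩ DC ⟂ AG]
   → C = (15689/2165, 10932/2165)

C = (15689/2165, 10932/2165)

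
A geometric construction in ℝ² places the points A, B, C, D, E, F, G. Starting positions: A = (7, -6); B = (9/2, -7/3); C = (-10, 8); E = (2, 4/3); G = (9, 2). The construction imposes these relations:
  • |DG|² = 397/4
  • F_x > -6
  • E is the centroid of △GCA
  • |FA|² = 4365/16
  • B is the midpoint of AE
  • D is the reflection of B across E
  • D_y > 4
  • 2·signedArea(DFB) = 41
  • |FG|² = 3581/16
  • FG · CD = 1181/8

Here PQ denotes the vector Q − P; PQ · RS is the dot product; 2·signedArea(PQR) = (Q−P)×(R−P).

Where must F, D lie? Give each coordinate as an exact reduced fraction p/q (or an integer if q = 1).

D = (-1/2, 5)
F = (-23/4, 9/2)

1. D_x = -1/2  [D is the reflection of B across E]
2. D_y = 5  [D is the reflection of B across E]
   → D = (-1/2, 5)
3. F_x = -23/4  [FG · CD = 1181/8 ∩ 2·signedArea(DFB) = 41]
4. F_y = 9/2  [FG · CD = 1181/8 ∩ 2·signedArea(DFB) = 41]
   → F = (-23/4, 9/2)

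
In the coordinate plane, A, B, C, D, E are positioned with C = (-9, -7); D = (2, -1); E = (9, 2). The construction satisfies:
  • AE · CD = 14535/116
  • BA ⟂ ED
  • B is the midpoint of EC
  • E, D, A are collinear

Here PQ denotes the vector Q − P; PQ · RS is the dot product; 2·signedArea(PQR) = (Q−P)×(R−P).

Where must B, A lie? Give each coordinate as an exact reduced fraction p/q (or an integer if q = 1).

A = (-27/116, -227/116)
B = (0, -5/2)

1. B_x = 0  [B is the midpoint of EC]
2. B_y = -5/2  [B is the midpoint of EC]
   → B = (0, -5/2)
3. A_x = -27/116  [E, D, A are collinear ∩ BA ⟂ ED]
4. A_y = -227/116  [E, D, A are collinear ∩ BA ⟂ ED]
   → A = (-27/116, -227/116)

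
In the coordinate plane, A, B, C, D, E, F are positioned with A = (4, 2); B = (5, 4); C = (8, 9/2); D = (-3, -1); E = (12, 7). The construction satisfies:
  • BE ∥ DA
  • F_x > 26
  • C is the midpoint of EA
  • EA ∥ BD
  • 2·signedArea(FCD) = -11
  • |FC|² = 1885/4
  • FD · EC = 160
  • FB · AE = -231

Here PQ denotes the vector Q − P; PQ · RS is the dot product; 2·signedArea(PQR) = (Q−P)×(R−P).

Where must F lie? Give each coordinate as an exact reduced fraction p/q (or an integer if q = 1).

1. F_x = 27  [FB · AE = -231 ∩ 2·signedArea(FCD) = -11]
2. F_y = 15  [FB · AE = -231 ∩ 2·signedArea(FCD) = -11]
   → F = (27, 15)

F = (27, 15)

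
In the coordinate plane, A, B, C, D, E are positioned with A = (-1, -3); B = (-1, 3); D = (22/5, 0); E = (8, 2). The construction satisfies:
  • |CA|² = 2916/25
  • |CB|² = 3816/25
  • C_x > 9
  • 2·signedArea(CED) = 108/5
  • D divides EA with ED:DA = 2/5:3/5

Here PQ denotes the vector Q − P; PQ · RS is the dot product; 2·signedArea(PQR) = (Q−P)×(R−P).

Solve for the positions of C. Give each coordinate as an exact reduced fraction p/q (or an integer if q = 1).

C = (49/5, -3)

1. C_x = 49/5  [line 2·x + -18/5·y + -152/5 = 0 ∩ |CA|² = 2916/25]
2. C_y = -3  [line 2·x + -18/5·y + -152/5 = 0 ∩ |CA|² = 2916/25]
   → C = (49/5, -3)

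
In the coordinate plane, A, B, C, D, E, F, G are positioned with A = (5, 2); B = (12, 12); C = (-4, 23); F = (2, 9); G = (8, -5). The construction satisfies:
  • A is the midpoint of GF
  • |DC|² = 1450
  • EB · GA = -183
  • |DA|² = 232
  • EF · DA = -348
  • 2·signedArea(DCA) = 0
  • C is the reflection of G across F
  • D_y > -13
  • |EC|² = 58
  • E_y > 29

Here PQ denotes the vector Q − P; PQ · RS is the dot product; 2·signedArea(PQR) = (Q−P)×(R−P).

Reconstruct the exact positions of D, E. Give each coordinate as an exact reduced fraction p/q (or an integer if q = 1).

1. E_x = -7  [line 3·x + -7·y + 231 = 0 ∩ |EC|² = 58]
2. E_y = 30  [line 3·x + -7·y + 231 = 0 ∩ |EC|² = 58]
   → E = (-7, 30)
3. D_x = 11  [2·signedArea(DCA) = 0 ∩ EF · DA = -348]
4. D_y = -12  [2·signedArea(DCA) = 0 ∩ EF · DA = -348]
   → D = (11, -12)

D = (11, -12)
E = (-7, 30)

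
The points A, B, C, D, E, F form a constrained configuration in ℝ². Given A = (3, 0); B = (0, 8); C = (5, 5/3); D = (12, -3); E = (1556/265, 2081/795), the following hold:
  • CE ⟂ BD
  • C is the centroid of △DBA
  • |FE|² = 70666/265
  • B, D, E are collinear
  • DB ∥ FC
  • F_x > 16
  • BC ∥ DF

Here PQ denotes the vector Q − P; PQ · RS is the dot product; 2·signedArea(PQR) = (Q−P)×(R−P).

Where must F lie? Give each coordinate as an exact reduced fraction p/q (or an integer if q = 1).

1. F_x = 17  [DB ∥ FC ∩ BC ∥ DF]
2. F_y = -28/3  [DB ∥ FC ∩ BC ∥ DF]
   → F = (17, -28/3)

F = (17, -28/3)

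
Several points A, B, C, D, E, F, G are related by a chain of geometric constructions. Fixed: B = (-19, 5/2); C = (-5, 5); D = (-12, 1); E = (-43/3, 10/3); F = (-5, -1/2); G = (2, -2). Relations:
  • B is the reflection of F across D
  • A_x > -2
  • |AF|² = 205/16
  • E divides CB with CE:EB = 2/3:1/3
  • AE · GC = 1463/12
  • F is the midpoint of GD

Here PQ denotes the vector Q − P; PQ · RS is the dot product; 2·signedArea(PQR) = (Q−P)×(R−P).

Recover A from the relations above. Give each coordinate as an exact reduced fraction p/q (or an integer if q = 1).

A = (-3/2, -5/4)

1. A_x = -3/2  [line 7·x + -7·y + 7/4 = 0 ∩ |AF|² = 205/16]
2. A_y = -5/4  [line 7·x + -7·y + 7/4 = 0 ∩ |AF|² = 205/16]
   → A = (-3/2, -5/4)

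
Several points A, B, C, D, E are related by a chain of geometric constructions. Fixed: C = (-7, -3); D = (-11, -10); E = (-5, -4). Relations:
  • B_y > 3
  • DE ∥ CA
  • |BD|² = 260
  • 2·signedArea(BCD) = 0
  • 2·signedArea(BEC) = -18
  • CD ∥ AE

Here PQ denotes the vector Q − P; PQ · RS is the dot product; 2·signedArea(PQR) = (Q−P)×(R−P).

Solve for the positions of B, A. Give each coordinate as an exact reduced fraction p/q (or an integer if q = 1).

1. B_x = -3  [2·signedArea(BCD) = 0 ∩ 2·signedArea(BEC) = -18]
2. B_y = 4  [2·signedArea(BCD) = 0 ∩ 2·signedArea(BEC) = -18]
   → B = (-3, 4)
3. A_x = -1  [CD ∥ AE ∩ DE ∥ CA]
4. A_y = 3  [CD ∥ AE ∩ DE ∥ CA]
   → A = (-1, 3)

A = (-1, 3)
B = (-3, 4)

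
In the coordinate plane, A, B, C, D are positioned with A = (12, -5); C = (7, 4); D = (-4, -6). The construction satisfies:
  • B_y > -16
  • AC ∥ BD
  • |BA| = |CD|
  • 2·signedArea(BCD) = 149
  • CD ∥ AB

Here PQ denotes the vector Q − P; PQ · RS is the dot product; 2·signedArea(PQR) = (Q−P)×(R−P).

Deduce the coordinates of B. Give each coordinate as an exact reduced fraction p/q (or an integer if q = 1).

B = (1, -15)

1. B_x = 1  [AC ∥ BD ∩ CD ∥ AB]
2. B_y = -15  [AC ∥ BD ∩ CD ∥ AB]
   → B = (1, -15)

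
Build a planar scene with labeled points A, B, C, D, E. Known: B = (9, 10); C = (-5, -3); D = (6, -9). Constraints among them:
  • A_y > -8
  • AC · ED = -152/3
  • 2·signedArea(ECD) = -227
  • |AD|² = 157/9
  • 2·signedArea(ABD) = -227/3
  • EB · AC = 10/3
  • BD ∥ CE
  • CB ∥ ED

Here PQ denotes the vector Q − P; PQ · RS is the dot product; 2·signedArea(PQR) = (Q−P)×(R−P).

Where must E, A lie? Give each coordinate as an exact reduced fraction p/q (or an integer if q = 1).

A = (7/3, -7)
E = (-8, -22)

1. E_x = -8  [CB ∥ ED ∩ BD ∥ CE]
2. E_y = -22  [CB ∥ ED ∩ BD ∥ CE]
   → E = (-8, -22)
3. A_x = 7/3  [AC · ED = -152/3 ∩ 2·signedArea(ABD) = -227/3]
4. A_y = -7  [AC · ED = -152/3 ∩ 2·signedArea(ABD) = -227/3]
   → A = (7/3, -7)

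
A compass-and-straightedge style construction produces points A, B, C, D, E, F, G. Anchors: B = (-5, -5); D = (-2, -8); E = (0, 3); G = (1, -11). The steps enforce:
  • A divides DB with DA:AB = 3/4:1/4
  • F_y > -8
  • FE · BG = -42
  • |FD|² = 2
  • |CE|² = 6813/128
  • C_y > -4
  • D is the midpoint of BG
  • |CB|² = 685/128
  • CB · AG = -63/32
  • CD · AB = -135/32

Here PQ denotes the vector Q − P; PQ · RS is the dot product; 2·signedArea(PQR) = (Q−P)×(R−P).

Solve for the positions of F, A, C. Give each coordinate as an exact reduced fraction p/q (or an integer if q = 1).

1. F_x = -3  [line -6·x + 6·y + 24 = 0 ∩ |FD|² = 2]
2. F_y = -7  [line -6·x + 6·y + 24 = 0 ∩ |FD|² = 2]
   → F = (-3, -7)
3. A_x = -17/4  [A divides DB with DA:AB = 3/4:1/4]
4. A_y = -23/4  [A divides DB with DA:AB = 3/4:1/4]
   → A = (-17/4, -23/4)
5. C_x = -51/16  [line 3/4·x + -3/4·y + -9/32 = 0 ∩ |CB|² = 685/128]
6. C_y = -57/16  [line 3/4·x + -3/4·y + -9/32 = 0 ∩ |CB|² = 685/128]
   → C = (-51/16, -57/16)

A = (-17/4, -23/4)
C = (-51/16, -57/16)
F = (-3, -7)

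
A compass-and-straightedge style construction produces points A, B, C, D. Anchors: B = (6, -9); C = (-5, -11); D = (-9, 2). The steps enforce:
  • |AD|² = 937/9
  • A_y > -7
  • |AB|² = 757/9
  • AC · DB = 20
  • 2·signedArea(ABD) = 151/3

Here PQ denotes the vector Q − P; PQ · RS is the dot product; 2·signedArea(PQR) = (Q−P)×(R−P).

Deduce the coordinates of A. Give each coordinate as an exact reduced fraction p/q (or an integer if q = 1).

A = (-8/3, -6)

1. A_x = -8/3  [2·signedArea(ABD) = 151/3 ∩ AC · DB = 20]
2. A_y = -6  [2·signedArea(ABD) = 151/3 ∩ AC · DB = 20]
   → A = (-8/3, -6)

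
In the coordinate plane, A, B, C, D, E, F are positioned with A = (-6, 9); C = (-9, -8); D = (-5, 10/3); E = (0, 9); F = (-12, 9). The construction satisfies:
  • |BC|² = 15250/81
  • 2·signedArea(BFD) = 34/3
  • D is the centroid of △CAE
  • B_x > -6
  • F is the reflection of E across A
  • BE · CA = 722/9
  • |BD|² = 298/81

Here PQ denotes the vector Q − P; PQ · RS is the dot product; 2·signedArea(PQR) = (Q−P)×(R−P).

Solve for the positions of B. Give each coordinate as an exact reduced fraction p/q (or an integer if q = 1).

1. B_x = -16/3  [2·signedArea(BFD) = 34/3 ∩ BE · CA = 722/9]
2. B_y = 47/9  [2·signedArea(BFD) = 34/3 ∩ BE · CA = 722/9]
   → B = (-16/3, 47/9)

B = (-16/3, 47/9)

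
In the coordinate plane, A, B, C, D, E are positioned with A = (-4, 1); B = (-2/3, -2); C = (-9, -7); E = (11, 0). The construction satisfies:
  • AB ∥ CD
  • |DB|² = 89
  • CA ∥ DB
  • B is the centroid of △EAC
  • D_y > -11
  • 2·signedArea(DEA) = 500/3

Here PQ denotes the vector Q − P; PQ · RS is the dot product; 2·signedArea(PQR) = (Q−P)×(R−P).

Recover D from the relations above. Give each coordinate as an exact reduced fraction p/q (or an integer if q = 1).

D = (-17/3, -10)

1. D_x = -17/3  [CA ∥ DB ∩ AB ∥ CD]
2. D_y = -10  [CA ∥ DB ∩ AB ∥ CD]
   → D = (-17/3, -10)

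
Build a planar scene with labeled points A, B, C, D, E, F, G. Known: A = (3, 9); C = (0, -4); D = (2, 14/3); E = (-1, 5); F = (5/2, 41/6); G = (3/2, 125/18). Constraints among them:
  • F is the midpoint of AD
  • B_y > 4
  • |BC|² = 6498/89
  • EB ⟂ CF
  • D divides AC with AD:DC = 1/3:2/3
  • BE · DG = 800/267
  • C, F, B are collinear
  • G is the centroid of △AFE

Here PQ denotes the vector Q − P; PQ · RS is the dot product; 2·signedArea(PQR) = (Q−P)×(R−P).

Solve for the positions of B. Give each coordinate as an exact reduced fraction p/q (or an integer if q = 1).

1. B_x = 171/89  [C, F, B are collinear ∩ EB ⟂ CF]
2. B_y = 385/89  [C, F, B are collinear ∩ EB ⟂ CF]
   → B = (171/89, 385/89)

B = (171/89, 385/89)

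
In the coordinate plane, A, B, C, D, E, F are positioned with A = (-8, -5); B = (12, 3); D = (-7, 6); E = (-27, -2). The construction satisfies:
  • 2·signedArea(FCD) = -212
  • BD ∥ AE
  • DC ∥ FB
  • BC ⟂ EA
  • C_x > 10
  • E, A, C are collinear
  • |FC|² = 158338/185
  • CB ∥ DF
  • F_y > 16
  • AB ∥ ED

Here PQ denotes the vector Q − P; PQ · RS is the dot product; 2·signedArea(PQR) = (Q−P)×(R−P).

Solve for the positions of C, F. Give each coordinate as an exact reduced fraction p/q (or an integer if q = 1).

C = (1902/185, -1459/185)
F = (-977/185, 3124/185)

1. C_x = 1902/185  [E, A, C are collinear ∩ BC ⟂ EA]
2. C_y = -1459/185  [E, A, C are collinear ∩ BC ⟂ EA]
   → C = (1902/185, -1459/185)
3. F_x = -977/185  [DC ∥ FB ∩ CB ∥ DF]
4. F_y = 3124/185  [DC ∥ FB ∩ CB ∥ DF]
   → F = (-977/185, 3124/185)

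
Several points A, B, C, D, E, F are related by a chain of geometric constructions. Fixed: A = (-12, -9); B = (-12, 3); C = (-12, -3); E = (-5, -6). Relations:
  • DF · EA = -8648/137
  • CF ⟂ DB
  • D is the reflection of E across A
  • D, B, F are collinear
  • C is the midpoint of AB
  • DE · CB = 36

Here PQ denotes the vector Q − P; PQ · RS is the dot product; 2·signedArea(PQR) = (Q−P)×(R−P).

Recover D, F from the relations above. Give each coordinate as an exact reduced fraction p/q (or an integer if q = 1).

D = (-19, -12)
F = (-1959/137, -264/137)

1. D_x = -19  [D is the reflection of E across A]
2. D_y = -12  [D is the reflection of E across A]
   → D = (-19, -12)
3. F_x = -1959/137  [D, B, F are collinear ∩ CF ⟂ DB]
4. F_y = -264/137  [D, B, F are collinear ∩ CF ⟂ DB]
   → F = (-1959/137, -264/137)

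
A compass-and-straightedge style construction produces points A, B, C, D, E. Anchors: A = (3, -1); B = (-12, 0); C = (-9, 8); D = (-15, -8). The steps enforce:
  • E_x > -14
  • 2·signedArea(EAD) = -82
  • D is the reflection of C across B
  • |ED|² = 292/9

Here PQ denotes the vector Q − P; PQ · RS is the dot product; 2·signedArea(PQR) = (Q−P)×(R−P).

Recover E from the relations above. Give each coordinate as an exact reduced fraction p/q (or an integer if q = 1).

E = (-13, -8/3)

1. E_x = -13  [line 7·x + -18·y + 43 = 0 ∩ |ED|² = 292/9]
2. E_y = -8/3  [line 7·x + -18·y + 43 = 0 ∩ |ED|² = 292/9]
   → E = (-13, -8/3)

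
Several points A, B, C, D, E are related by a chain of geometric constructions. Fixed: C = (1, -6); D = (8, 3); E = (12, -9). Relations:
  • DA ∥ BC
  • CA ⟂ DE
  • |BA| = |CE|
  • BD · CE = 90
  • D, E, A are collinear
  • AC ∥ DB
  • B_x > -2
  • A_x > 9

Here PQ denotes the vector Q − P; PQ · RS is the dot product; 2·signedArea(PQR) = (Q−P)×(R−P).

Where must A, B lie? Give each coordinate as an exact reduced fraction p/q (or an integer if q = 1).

1. A_x = 10  [D, E, A are collinear ∩ CA ⟂ DE]
2. A_y = -3  [D, E, A are collinear ∩ CA ⟂ DE]
   → A = (10, -3)
3. B_x = -1  [DA ∥ BC ∩ AC ∥ DB]
4. B_y = 0  [DA ∥ BC ∩ AC ∥ DB]
   → B = (-1, 0)

A = (10, -3)
B = (-1, 0)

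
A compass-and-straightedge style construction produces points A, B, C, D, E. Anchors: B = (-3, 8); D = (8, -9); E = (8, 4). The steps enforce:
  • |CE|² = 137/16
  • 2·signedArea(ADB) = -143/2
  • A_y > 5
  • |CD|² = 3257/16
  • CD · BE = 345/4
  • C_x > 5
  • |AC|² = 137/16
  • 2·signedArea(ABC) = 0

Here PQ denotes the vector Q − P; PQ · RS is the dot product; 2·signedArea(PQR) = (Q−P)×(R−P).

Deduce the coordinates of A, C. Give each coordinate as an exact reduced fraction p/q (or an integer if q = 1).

A = (5/2, 6)
C = (21/4, 5)

1. C_x = 21/4  [line -11·x + 4·y + 151/4 = 0 ∩ |CD|² = 3257/16]
2. C_y = 5  [line -11·x + 4·y + 151/4 = 0 ∩ |CD|² = 3257/16]
   → C = (21/4, 5)
3. A_x = 5/2  [2·signedArea(ABC) = 0 ∩ 2·signedArea(ADB) = -143/2]
4. A_y = 6  [2·signedArea(ABC) = 0 ∩ 2·signedArea(ADB) = -143/2]
   → A = (5/2, 6)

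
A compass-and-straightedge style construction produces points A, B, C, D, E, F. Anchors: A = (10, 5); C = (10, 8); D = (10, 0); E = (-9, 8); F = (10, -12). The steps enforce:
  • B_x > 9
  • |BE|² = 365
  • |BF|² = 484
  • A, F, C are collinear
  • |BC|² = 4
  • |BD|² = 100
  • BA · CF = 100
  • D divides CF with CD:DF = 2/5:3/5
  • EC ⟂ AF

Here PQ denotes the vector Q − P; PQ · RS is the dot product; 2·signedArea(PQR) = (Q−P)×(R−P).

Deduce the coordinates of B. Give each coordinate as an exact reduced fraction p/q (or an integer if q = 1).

B = (10, 10)

1. B_y = 10  [BA · CF = 100]
2. B_x = 10  [|BD|² = 100]
   → B = (10, 10)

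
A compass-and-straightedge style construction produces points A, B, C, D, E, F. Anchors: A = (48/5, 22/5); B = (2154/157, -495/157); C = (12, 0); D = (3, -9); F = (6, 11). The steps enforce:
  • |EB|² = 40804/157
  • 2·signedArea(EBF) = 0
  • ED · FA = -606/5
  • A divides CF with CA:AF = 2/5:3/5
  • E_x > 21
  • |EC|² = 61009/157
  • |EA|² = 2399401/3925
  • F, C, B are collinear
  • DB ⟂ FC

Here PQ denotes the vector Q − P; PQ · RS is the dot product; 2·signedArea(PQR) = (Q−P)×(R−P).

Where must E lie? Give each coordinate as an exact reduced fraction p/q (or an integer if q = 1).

E = (3366/157, -2717/157)

1. E_x = 3366/157  [2·signedArea(EBF) = 0 ∩ ED · FA = -606/5]
2. E_y = -2717/157  [2·signedArea(EBF) = 0 ∩ ED · FA = -606/5]
   → E = (3366/157, -2717/157)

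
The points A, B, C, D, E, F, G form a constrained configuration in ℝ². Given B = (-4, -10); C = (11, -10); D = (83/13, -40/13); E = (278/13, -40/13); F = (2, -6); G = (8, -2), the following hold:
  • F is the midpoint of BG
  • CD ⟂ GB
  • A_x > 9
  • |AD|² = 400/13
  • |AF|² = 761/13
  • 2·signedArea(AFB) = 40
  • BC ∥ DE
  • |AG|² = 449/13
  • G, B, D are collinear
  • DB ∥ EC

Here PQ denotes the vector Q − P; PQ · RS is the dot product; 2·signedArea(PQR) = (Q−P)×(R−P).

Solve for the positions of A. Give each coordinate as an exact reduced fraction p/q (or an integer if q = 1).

1. A_x = 123/13  [line 4·x + -6·y + -84 = 0 ∩ |AD|² = 400/13]
2. A_y = -100/13  [line 4·x + -6·y + -84 = 0 ∩ |AD|² = 400/13]
   → A = (123/13, -100/13)

A = (123/13, -100/13)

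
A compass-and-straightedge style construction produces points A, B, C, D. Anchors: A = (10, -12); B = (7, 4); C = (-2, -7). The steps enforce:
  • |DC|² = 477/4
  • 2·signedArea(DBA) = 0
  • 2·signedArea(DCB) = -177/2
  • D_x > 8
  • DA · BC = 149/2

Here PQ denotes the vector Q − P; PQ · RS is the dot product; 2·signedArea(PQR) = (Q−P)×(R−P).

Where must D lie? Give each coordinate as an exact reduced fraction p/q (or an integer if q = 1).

D = (17/2, -4)

1. D_x = 17/2  [2·signedArea(DBA) = 0 ∩ DA · BC = 149/2]
2. D_y = -4  [2·signedArea(DBA) = 0 ∩ DA · BC = 149/2]
   → D = (17/2, -4)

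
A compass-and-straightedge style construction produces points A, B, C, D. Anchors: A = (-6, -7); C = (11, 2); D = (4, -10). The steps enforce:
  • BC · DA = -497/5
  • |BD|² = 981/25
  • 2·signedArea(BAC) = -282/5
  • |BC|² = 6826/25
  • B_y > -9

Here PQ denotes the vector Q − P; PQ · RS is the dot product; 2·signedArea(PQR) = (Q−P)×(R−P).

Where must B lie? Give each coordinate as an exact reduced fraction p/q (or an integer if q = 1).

1. B_x = -2  [2·signedArea(BAC) = -282/5 ∩ BC · DA = -497/5]
2. B_y = -41/5  [2·signedArea(BAC) = -282/5 ∩ BC · DA = -497/5]
   → B = (-2, -41/5)

B = (-2, -41/5)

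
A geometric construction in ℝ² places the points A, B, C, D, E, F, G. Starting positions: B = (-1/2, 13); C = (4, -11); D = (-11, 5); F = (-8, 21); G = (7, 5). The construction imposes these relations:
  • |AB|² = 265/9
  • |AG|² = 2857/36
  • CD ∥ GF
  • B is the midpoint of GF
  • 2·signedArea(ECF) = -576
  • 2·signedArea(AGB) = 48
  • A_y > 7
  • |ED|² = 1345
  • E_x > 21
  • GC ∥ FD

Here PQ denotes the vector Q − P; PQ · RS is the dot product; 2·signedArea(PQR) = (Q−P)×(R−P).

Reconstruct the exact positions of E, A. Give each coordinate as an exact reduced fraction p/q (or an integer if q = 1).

A = (-3/2, 23/3)
E = (22, -11)

1. E_x = 22  [line -32·x + -12·y + 572 = 0 ∩ |ED|² = 1345]
2. E_y = -11  [line -32·x + -12·y + 572 = 0 ∩ |ED|² = 1345]
   → E = (22, -11)
3. A_x = -3/2  [line -8·x + -15/2·y + 91/2 = 0 ∩ |AG|² = 2857/36]
4. A_y = 23/3  [line -8·x + -15/2·y + 91/2 = 0 ∩ |AG|² = 2857/36]
   → A = (-3/2, 23/3)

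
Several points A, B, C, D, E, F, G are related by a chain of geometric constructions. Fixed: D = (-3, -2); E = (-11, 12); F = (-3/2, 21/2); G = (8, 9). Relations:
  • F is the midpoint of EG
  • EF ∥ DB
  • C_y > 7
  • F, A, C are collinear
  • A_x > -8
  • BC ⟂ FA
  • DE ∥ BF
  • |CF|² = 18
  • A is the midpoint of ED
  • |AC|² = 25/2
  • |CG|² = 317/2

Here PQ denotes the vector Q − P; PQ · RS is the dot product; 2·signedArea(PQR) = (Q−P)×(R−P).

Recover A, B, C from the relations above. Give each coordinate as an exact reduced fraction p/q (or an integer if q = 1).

A = (-7, 5)
B = (13/2, -7/2)
C = (-9/2, 15/2)

1. A_x = -7  [A is the midpoint of ED]
2. A_y = 5  [A is the midpoint of ED]
   → A = (-7, 5)
3. B_x = 13/2  [DE ∥ BF ∩ EF ∥ DB]
4. B_y = -7/2  [DE ∥ BF ∩ EF ∥ DB]
   → B = (13/2, -7/2)
5. C_x = -9/2  [F, A, C are collinear ∩ BC ⟂ FA]
6. C_y = 15/2  [F, A, C are collinear ∩ BC ⟂ FA]
   → C = (-9/2, 15/2)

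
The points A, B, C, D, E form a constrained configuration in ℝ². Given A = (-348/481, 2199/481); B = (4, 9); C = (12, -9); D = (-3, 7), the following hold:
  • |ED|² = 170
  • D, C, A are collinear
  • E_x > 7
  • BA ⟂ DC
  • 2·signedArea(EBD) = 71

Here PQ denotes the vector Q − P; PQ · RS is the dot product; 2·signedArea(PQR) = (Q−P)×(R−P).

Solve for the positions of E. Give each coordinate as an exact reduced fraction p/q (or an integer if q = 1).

E = (8, 0)

1. E_x = 8  [line 2·x + -7·y + -16 = 0 ∩ |ED|² = 170]
2. E_y = 0  [line 2·x + -7·y + -16 = 0 ∩ |ED|² = 170]
   → E = (8, 0)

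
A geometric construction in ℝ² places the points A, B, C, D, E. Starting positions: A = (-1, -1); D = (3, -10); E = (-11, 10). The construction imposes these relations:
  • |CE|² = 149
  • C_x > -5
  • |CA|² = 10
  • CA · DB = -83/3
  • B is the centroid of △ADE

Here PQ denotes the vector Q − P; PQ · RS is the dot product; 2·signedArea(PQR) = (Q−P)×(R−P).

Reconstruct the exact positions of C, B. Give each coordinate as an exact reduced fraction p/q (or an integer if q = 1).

B = (-3, -1/3)
C = (-4, 0)

1. B_x = -3  [B is the centroid of △ADE]
2. B_y = -1/3  [B is the centroid of △ADE]
   → B = (-3, -1/3)
3. C_x = -4  [line 6·x + -29/3·y + 24 = 0 ∩ |CE|² = 149]
4. C_y = 0  [line 6·x + -29/3·y + 24 = 0 ∩ |CE|² = 149]
   → C = (-4, 0)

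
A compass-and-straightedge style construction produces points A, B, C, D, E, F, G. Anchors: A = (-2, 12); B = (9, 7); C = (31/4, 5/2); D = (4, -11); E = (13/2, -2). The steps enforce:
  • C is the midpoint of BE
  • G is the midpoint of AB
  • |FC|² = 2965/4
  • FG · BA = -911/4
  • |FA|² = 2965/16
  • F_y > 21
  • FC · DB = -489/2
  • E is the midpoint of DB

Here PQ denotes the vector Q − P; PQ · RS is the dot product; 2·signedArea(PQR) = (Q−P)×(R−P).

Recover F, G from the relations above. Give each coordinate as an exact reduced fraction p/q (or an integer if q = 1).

1. F_x = -47/4  [line -5·x + -18·y + 1313/4 = 0 ∩ |FC|² = 2965/4]
2. F_y = 43/2  [line -5·x + -18·y + 1313/4 = 0 ∩ |FC|² = 2965/4]
   → F = (-47/4, 43/2)
3. G_x = 7/2  [G is the midpoint of AB]
4. G_y = 19/2  [G is the midpoint of AB]
   → G = (7/2, 19/2)

F = (-47/4, 43/2)
G = (7/2, 19/2)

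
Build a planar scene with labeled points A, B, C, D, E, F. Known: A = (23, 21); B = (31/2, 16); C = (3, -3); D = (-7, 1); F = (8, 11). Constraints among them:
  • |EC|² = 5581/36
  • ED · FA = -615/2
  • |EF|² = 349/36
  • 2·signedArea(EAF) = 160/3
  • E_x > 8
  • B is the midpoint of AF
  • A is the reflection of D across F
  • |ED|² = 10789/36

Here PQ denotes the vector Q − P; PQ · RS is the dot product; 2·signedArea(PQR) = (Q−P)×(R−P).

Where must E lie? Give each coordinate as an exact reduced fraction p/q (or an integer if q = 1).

E = (53/6, 8)

1. E_x = 53/6  [ED · FA = -615/2 ∩ 2·signedArea(EAF) = 160/3]
2. E_y = 8  [ED · FA = -615/2 ∩ 2·signedArea(EAF) = 160/3]
   → E = (53/6, 8)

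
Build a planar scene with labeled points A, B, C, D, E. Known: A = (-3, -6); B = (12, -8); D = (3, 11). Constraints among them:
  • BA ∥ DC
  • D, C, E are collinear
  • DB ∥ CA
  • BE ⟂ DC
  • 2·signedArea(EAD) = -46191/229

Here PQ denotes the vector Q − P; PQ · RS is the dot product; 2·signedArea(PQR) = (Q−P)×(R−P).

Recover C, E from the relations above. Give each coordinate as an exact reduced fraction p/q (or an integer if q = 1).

C = (-12, 13)
E = (3282/229, 2173/229)

1. C_x = -12  [DB ∥ CA ∩ BA ∥ DC]
2. C_y = 13  [DB ∥ CA ∩ BA ∥ DC]
   → C = (-12, 13)
3. E_x = 3282/229  [D, C, E are collinear ∩ BE ⟂ DC]
4. E_y = 2173/229  [D, C, E are collinear ∩ BE ⟂ DC]
   → E = (3282/229, 2173/229)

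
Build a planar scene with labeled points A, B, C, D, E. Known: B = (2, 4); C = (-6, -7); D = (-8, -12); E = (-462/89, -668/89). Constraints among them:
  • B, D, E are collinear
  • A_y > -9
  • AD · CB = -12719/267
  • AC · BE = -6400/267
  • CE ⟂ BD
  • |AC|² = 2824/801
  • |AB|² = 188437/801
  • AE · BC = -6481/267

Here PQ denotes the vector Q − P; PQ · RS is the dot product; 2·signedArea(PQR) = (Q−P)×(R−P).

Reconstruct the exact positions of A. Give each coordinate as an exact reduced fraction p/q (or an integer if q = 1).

A = (-1708/267, -2359/267)

1. A_x = -1708/267  [AC · BE = -6400/267 ∩ AD · CB = -12719/267]
2. A_y = -2359/267  [AC · BE = -6400/267 ∩ AD · CB = -12719/267]
   → A = (-1708/267, -2359/267)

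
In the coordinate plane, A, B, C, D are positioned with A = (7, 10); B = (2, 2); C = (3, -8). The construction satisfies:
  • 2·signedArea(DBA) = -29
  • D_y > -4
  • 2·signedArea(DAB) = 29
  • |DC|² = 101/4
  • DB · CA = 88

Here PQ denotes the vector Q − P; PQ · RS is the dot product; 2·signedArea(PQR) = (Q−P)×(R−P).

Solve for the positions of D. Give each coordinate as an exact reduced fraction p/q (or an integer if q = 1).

D = (5/2, -3)

1. D_x = 5/2  [2·signedArea(DBA) = -29 ∩ DB · CA = 88]
2. D_y = -3  [2·signedArea(DBA) = -29 ∩ DB · CA = 88]
   → D = (5/2, -3)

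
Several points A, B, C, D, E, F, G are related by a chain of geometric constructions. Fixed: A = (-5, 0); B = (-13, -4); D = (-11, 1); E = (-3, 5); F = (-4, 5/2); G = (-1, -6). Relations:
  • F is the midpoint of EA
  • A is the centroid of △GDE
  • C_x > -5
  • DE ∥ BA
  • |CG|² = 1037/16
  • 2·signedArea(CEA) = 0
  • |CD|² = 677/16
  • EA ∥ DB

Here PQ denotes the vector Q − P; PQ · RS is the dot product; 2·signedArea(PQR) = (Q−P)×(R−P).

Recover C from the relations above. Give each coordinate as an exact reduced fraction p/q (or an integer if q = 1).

1. C_x = -9/2  [line 5·x + -2·y + 25 = 0 ∩ |CD|² = 677/16]
2. C_y = 5/4  [line 5·x + -2·y + 25 = 0 ∩ |CD|² = 677/16]
   → C = (-9/2, 5/4)

C = (-9/2, 5/4)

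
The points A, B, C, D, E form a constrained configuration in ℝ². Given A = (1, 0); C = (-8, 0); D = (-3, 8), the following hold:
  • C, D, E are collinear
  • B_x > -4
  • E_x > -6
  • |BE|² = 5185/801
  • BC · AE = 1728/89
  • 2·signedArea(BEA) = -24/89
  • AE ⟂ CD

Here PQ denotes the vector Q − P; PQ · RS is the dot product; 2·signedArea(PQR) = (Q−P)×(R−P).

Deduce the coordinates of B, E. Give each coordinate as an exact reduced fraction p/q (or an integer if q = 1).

B = (-10/3, 8/3)
E = (-487/89, 360/89)

1. E_x = -487/89  [C, D, E are collinear ∩ AE ⟂ CD]
2. E_y = 360/89  [C, D, E are collinear ∩ AE ⟂ CD]
   → E = (-487/89, 360/89)
3. B_x = -10/3  [2·signedArea(BEA) = -24/89 ∩ BC · AE = 1728/89]
4. B_y = 8/3  [2·signedArea(BEA) = -24/89 ∩ BC · AE = 1728/89]
   → B = (-10/3, 8/3)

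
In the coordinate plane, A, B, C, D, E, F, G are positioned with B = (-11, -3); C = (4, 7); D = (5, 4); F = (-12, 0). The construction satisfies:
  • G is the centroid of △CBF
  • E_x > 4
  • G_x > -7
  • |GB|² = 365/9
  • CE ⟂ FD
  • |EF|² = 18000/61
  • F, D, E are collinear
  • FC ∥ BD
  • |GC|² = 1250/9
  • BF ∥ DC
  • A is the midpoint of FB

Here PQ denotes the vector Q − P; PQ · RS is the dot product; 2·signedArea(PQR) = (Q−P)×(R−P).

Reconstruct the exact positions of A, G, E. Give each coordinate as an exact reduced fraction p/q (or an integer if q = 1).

A = (-23/2, -3/2)
E = (288/61, 240/61)
G = (-19/3, 4/3)

1. A_x = -23/2  [A is the midpoint of FB]
2. A_y = -3/2  [A is the midpoint of FB]
   → A = (-23/2, -3/2)
3. G_x = -19/3  [G is the centroid of △CBF]
4. G_y = 4/3  [G is the centroid of △CBF]
   → G = (-19/3, 4/3)
5. E_x = 288/61  [F, D, E are collinear ∩ CE ⟂ FD]
6. E_y = 240/61  [F, D, E are collinear ∩ CE ⟂ FD]
   → E = (288/61, 240/61)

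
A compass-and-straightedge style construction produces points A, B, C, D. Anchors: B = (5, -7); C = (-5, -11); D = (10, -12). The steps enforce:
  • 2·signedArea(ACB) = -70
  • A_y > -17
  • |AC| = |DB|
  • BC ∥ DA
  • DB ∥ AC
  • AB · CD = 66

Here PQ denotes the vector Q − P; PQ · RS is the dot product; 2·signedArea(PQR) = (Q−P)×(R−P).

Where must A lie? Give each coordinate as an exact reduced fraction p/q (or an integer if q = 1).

A = (0, -16)

1. A_x = 0  [DB ∥ AC ∩ BC ∥ DA]
2. A_y = -16  [DB ∥ AC ∩ BC ∥ DA]
   → A = (0, -16)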